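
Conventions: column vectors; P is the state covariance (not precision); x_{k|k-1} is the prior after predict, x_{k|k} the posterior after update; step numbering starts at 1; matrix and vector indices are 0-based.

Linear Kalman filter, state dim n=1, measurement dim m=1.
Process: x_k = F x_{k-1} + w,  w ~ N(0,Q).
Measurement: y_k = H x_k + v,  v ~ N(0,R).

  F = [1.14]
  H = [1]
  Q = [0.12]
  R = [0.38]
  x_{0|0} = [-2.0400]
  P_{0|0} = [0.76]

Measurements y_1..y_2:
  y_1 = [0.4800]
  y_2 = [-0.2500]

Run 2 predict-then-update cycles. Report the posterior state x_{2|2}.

step 1: x^-=[-2.3256]  P^-=[1.1077]  S=[1.4877]  K=[0.7446]  nu=[2.8056]  x^+=[-0.2366]  P^+=[0.2829]
step 2: x^-=[-0.2698]  P^-=[0.4877]  S=[0.8677]  K=[0.5621]  nu=[0.0198]  x^+=[-0.2587]  P^+=[0.2136]

x_post = [-0.2587]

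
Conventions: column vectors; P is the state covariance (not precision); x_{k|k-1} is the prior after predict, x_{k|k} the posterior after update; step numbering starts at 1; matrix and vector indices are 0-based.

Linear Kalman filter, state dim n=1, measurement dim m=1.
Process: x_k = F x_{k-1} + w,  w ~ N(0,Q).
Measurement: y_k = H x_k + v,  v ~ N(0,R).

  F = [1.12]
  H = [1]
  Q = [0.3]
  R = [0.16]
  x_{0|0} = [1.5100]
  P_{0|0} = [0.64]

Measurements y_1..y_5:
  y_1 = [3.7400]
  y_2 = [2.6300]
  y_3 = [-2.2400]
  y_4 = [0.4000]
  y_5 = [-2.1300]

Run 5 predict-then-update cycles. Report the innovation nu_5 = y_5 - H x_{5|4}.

step 1: x^-=[1.6912]  P^-=[1.1028]  S=[1.2628]  K=[0.8733]  nu=[2.0488]  x^+=[3.4804]  P^+=[0.1397]
step 2: x^-=[3.8981]  P^-=[0.4753]  S=[0.6353]  K=[0.7481]  nu=[-1.2681]  x^+=[2.9494]  P^+=[0.1197]
step 3: x^-=[3.3033]  P^-=[0.4502]  S=[0.6102]  K=[0.7378]  nu=[-5.5433]  x^+=[-0.7864]  P^+=[0.1180]
step 4: x^-=[-0.8808]  P^-=[0.4481]  S=[0.6081]  K=[0.7369]  nu=[1.2808]  x^+=[0.0630]  P^+=[0.1179]
step 5: x^-=[0.0706]  P^-=[0.4479]  S=[0.6079]  K=[0.7368]  nu=[-2.2006]  x^+=[-1.5508]  P^+=[0.1179]

innov = [-2.2006]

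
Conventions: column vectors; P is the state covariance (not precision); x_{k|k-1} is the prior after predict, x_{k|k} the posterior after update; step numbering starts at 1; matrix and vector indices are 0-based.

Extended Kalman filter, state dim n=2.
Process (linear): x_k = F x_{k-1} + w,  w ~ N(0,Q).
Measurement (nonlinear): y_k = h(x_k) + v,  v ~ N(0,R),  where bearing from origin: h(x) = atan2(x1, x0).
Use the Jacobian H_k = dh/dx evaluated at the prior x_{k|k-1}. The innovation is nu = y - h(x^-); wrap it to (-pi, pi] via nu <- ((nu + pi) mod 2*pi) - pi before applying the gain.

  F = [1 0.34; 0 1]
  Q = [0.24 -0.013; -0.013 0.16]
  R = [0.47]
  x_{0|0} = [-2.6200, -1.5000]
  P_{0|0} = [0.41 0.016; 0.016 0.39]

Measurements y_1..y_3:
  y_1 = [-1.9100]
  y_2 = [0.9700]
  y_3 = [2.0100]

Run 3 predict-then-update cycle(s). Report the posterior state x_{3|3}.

step 1: x^-=[-3.1300, -1.5000]  P^-=[0.7060 0.1356; 0.1356 0.5500]  H_jac=[0.1245 -0.2598]  S=[0.5093]  K=[0.1034; -0.2474]  nu=[0.7847]  x^+=[-3.0488, -1.6942]  P^+=[0.7005 0.1486; 0.1486 0.5188]
step 2: x^-=[-3.6249, -1.6942]  P^-=[1.1016 0.3120; 0.3120 0.6788]  H_jac=[0.1058 -0.2264]  S=[0.5022]  K=[0.0914; -0.2403]  nu=[-2.6088]  x^+=[-3.8634, -1.0673]  P^+=[1.0974 0.3231; 0.3231 0.6498]
step 3: x^-=[-4.2263, -1.0673]  P^-=[1.6322 0.5310; 0.5310 0.8098]  H_jac=[0.0562 -0.2224]  S=[0.5019]  K=[-0.0527; -0.2994]  nu=[-1.3789]  x^+=[-4.1537, -0.6543]  P^+=[1.6308 0.5231; 0.5231 0.7648]

x_post = [-4.1537, -0.6543]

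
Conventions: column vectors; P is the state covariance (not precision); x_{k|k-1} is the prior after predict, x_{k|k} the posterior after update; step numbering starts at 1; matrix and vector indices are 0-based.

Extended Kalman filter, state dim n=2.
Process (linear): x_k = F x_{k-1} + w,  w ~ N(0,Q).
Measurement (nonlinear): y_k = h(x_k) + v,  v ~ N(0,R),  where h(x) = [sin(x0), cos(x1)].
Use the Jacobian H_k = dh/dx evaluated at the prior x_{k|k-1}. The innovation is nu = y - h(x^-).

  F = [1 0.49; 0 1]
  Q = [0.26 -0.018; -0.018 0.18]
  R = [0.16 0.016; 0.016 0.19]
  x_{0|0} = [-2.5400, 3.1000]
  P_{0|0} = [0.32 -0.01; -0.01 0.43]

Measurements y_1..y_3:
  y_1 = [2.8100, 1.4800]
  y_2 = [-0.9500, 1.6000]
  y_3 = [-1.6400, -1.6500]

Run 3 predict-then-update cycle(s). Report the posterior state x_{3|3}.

step 1: x^-=[-1.0210, 3.1000]  P^-=[0.6734 0.1827; 0.1827 0.6100]  H_jac=[0.5225 0.0000; 0.0000 -0.0416]  S=[0.3439 0.0120; 0.0120 0.1911]  K=[1.0270 -0.1044; 0.2829 -0.1506]  nu=[3.6626, 2.4791]  x^+=[2.4815, 3.7628]  P^+=[0.3113 0.0820; 0.0820 0.5792]
step 2: x^-=[4.3253, 3.7628]  P^-=[0.7907 0.3478; 0.3478 0.7592]  H_jac=[-0.3775 0.0000; 0.0000 0.5820]  S=[0.2727 -0.0604; -0.0604 0.4472]  K=[-1.0250 0.3142; -0.2707 0.9515]  nu=[-0.0240, 2.4132]  x^+=[5.1081, 6.0655]  P^+=[0.4212 0.0744; 0.0744 0.3032]
step 3: x^-=[8.0803, 6.0655]  P^-=[0.8269 0.2050; 0.2050 0.4832]  H_jac=[-0.2244 0.0000; 0.0000 0.2159]  S=[0.2016 0.0061; 0.0061 0.2125]  K=[-0.9272 0.2347; -0.2431 0.4978]  nu=[-2.6145, -2.6264]  x^+=[9.8879, 5.3935]  P^+=[0.6445 0.1378; 0.1378 0.4201]

x_post = [9.8879, 5.3935]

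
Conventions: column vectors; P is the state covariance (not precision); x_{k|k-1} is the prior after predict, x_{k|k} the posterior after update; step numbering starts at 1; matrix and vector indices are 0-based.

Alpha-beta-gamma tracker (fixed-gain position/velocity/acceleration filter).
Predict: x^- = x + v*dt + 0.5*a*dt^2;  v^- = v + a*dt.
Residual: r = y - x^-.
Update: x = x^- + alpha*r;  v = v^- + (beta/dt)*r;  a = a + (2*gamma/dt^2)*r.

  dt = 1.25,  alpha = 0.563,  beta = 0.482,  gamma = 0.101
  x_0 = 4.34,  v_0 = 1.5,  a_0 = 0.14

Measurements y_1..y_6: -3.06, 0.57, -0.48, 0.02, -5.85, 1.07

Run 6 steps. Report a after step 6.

a_post = 0.7613

step 1: x_pred=6.3244  r=-9.3844  x^+=1.0410  v^+=-1.9436  a^+=-1.0732
step 2: x_pred=-2.2270  r=2.7970  x^+=-0.6523  v^+=-2.2066  a^+=-0.7116
step 3: x_pred=-3.9665  r=3.4865  x^+=-2.0036  v^+=-1.7517  a^+=-0.2609
step 4: x_pred=-4.3971  r=4.4171  x^+=-1.9103  v^+=-0.3746  a^+=0.3102
step 5: x_pred=-2.1362  r=-3.7138  x^+=-4.2271  v^+=-1.4189  a^+=-0.1700
step 6: x_pred=-6.1335  r=7.2035  x^+=-2.0779  v^+=1.1463  a^+=0.7613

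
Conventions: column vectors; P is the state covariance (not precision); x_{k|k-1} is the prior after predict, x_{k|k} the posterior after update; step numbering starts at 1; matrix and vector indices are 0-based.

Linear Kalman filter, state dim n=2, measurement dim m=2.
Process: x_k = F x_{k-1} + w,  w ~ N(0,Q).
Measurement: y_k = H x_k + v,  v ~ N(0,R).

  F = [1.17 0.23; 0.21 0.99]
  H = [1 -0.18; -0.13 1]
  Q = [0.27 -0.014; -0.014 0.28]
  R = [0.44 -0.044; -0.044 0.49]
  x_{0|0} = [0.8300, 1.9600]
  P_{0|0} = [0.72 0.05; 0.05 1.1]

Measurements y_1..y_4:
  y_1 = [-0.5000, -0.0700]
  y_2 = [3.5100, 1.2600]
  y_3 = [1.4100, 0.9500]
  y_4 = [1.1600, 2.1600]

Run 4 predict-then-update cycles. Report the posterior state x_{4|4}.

x_post = [2.1249, 2.0814]

step 1: x^-=[1.4219, 2.1147]  P^-=[1.3407 0.4737; 0.4737 1.4107]  S=[1.6559 0.0126; 0.0126 1.8001]  K=[0.7569 0.1610; 0.1270 0.7485]  nu=[-1.5413, -1.9999]  x^+=[-0.0668, 0.4219]  P^+=[0.3422 0.0901; 0.0901 0.3729]
step 2: x^-=[0.0189, 0.4037]  P^-=[0.8066 0.2637; 0.2637 0.6980]  S=[1.1743 -0.0047; -0.0047 1.1331]  K=[0.6470 0.1428; 0.1199 0.5863]  nu=[3.5638, 0.8588]  x^+=[2.4474, 1.3344]  P^+=[0.2927 0.0796; 0.0796 0.2923]
step 3: x^-=[3.1704, 1.8350]  P^-=[0.7290 0.2205; 0.2205 0.6125]  S=[1.1095 -0.0234; -0.0234 1.0575]  K=[0.6241 0.1327; 0.1110 0.5546]  nu=[-1.4301, -0.4728]  x^+=[2.2151, 1.4140]  P^+=[0.2821 0.0742; 0.0742 0.2765]
step 4: x^-=[2.9169, 1.8650]  P^-=[0.7108 0.2078; 0.2078 0.5943]  S=[1.0952 -0.0307; -0.0307 1.0423]  K=[0.6184 0.1290; 0.1074 0.5474]  nu=[-1.4212, 0.6742]  x^+=[2.1249, 2.0814]  P^+=[0.2795 0.0723; 0.0723 0.2729]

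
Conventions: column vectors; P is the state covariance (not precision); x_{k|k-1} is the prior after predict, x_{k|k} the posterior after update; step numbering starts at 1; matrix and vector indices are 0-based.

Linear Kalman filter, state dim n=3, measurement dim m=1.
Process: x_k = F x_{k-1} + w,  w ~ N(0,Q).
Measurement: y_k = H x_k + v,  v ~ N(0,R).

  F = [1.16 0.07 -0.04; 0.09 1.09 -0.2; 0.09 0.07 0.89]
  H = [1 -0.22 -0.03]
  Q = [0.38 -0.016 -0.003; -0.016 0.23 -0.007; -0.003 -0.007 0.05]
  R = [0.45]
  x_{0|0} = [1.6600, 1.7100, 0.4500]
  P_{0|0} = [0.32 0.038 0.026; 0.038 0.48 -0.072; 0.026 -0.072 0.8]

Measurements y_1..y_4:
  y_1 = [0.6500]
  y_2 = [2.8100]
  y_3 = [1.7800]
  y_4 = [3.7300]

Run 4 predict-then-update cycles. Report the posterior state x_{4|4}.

step 1: x^-=[2.0273, 1.9233, 0.6696]  P^-=[0.8184 0.1067 0.0301; 0.1067 0.8728 -0.1734; 0.0301 -0.1734 0.6843]  S=[1.2602]  K=[0.6301; -0.0635; 0.0378]  nu=[-0.9341]  x^+=[1.4388, 1.9827, 0.6342]  P^+=[0.3181 0.1572 0.0000; 0.1572 0.8677 -0.1704; 0.0000 -0.1704 0.6825]
step 2: x^-=[1.7824, 2.1637, 0.8328]  P^-=[0.8399 0.2984 0.0138; 0.2984 1.3959 -0.2062; 0.0138 -0.2062 0.5782]  S=[1.2231]  K=[0.6327; -0.0020; 0.0342]  nu=[1.5286]  x^+=[2.7495, 2.1606, 0.8850]  P^+=[0.3503 0.3000 -0.0127; 0.3000 1.3959 -0.2061; -0.0127 -0.2061 0.5768]
step 3: x^-=[3.3052, 2.4255, 1.1864]  P^-=[0.9102 0.5278 0.0208; 0.5278 2.0636 -0.1669; 0.0208 -0.1669 0.4926]  S=[1.2249]  K=[0.6478; 0.0643; 0.0349]  nu=[-0.9560]  x^+=[2.6859, 2.3640, 1.1530]  P^+=[0.3962 0.4767 -0.0069; 0.4767 2.0585 -0.1696; -0.0069 -0.1696 0.4911]
step 4: x^-=[3.2350, 2.5879, 1.4334]  P^-=[1.0030 0.8035 0.0555; 0.8035 2.8663 -0.0470; 0.0555 -0.0470 0.4361]  S=[1.2346]  K=[0.6679; 0.1412; 0.0427]  nu=[1.1073]  x^+=[3.9746, 2.7443, 1.4807]  P^+=[0.4523 0.6871 0.0203; 0.6871 2.8417 -0.0544; 0.0203 -0.0544 0.4338]

x_post = [3.9746, 2.7443, 1.4807]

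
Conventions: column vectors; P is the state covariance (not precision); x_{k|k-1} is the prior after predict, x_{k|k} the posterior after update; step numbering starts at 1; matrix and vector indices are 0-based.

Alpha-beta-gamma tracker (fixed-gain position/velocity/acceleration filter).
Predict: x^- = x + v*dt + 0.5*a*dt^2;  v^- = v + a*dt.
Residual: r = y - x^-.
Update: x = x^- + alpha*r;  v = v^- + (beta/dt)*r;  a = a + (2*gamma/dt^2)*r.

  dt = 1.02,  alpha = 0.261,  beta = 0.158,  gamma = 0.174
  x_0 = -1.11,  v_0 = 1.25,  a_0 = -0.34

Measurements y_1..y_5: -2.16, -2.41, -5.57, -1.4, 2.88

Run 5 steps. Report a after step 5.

step 1: x_pred=-0.0119  r=-2.1481  x^+=-0.5725  v^+=0.5705  a^+=-1.0585
step 2: x_pred=-0.5413  r=-1.8687  x^+=-1.0290  v^+=-0.7987  a^+=-1.6836
step 3: x_pred=-2.7195  r=-2.8505  x^+=-3.4635  v^+=-2.9575  a^+=-2.6370
step 4: x_pred=-7.8519  r=6.4519  x^+=-6.1680  v^+=-4.6478  a^+=-0.4789
step 5: x_pred=-11.1579  r=14.0379  x^+=-7.4940  v^+=-2.9619  a^+=4.2166

a_post = 4.2166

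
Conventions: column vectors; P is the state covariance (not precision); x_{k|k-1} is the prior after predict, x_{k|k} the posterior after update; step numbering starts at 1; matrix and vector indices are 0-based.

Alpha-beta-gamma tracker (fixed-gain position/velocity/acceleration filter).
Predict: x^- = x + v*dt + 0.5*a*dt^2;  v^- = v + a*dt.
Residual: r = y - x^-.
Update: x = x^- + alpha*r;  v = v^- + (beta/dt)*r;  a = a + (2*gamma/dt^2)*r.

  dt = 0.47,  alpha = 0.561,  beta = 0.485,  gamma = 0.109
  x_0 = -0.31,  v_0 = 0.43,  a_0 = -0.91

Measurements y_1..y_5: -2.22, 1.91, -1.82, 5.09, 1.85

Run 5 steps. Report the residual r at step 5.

step 1: x_pred=-0.2084  r=-2.0116  x^+=-1.3369  v^+=-2.0735  a^+=-2.8952
step 2: x_pred=-2.6312  r=4.5412  x^+=-0.0836  v^+=1.2519  a^+=1.5864
step 3: x_pred=0.6800  r=-2.5000  x^+=-0.7225  v^+=-0.5823  a^+=-0.8808
step 4: x_pred=-1.0934  r=6.1834  x^+=2.3755  v^+=5.3845  a^+=5.2215
step 5: x_pred=5.4829  r=-3.6329  x^+=3.4449  v^+=4.0898  a^+=1.6362

resid = -3.6329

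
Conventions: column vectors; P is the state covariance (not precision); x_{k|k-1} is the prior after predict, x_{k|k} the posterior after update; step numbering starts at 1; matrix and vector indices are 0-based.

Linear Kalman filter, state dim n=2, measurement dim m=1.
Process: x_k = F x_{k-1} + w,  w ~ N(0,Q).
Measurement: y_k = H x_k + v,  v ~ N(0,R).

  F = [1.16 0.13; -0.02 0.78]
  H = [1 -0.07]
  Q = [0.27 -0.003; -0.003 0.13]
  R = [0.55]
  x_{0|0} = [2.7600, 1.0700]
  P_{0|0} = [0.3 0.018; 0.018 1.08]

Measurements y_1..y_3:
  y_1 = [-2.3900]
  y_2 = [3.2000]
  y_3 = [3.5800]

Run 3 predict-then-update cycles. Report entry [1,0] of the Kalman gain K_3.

step 1: x^-=[3.3407, 0.7794]  P^-=[0.6974 0.1158; 0.1158 0.7866]  S=[1.2350]  K=[0.5581; 0.0492]  nu=[-5.6761]  x^+=[0.1728, 0.5003]  P^+=[0.3127 0.0819; 0.0819 0.7836]
step 2: x^-=[0.2655, 0.3868]  P^-=[0.7287 0.1431; 0.1431 0.6043]  S=[1.2616]  K=[0.5696; 0.0799]  nu=[2.9615]  x^+=[1.9526, 0.6234]  P^+=[0.3193 0.0857; 0.0857 0.5963]
step 3: x^-=[2.3460, 0.4472]  P^-=[0.7356 0.1274; 0.1274 0.4902]  S=[1.2701]  K=[0.5721; 0.0733]  nu=[1.2653]  x^+=[3.0699, 0.5399]  P^+=[0.3198 0.0741; 0.0741 0.4834]

K[1,0] = 0.0733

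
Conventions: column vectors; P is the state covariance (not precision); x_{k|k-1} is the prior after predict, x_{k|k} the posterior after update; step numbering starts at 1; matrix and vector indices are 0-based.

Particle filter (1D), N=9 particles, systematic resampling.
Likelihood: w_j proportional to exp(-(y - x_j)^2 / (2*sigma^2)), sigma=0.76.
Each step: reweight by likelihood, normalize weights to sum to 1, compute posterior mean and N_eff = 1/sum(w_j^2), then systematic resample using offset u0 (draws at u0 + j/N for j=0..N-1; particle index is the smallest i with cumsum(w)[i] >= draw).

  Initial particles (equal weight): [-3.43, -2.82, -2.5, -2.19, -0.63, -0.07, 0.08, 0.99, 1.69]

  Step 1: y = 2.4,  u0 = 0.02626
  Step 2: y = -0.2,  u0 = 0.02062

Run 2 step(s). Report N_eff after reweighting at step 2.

step 1: w=[0.0000, 0.0000, 0.0000, 0.0000, 0.0004, 0.0061, 0.0113, 0.2129, 0.7693]  mean=1.5112  Neff=1.5689  idx=[7, 7, 8, 8, 8, 8, 8, 8, 8]
step 2: w=[0.3244, 0.3244, 0.0502, 0.0502, 0.0502, 0.0502, 0.0502, 0.0502, 0.0502]  mean=1.2359  Neff=4.3847  idx=[0, 0, 0, 1, 1, 1, 2, 4, 7]

N_eff = 4.3847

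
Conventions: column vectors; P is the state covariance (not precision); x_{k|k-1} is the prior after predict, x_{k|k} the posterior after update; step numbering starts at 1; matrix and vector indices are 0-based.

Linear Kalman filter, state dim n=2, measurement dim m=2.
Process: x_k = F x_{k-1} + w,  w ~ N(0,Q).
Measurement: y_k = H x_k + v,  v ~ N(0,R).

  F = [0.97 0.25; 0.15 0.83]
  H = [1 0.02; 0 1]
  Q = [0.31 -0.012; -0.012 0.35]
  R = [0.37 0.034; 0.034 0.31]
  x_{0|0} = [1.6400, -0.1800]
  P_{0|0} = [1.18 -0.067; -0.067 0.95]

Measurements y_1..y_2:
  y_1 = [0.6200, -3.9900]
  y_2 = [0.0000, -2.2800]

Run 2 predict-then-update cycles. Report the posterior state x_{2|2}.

step 1: x^-=[1.5458, 0.0966]  P^-=[1.4471 0.3004; 0.3004 1.0143]  S=[1.8296 0.3546; 0.3546 1.3243]  K=[0.7914 0.0149; 0.0283 0.7584]  nu=[-0.9277, -4.0866]  x^+=[0.7508, -3.0287]  P^+=[0.2927 0.0315; 0.0315 0.2360]
step 2: x^-=[-0.0289, -2.4012]  P^-=[0.6154 0.1061; 0.1061 0.5270]  S=[0.9899 0.1507; 0.1507 0.8370]  K=[0.6216 0.0149; 0.0226 0.6256]  nu=[0.0769, 0.1212]  x^+=[0.0207, -2.3236]  P^+=[0.2300 0.0258; 0.0258 0.1947]

x_post = [0.0207, -2.3236]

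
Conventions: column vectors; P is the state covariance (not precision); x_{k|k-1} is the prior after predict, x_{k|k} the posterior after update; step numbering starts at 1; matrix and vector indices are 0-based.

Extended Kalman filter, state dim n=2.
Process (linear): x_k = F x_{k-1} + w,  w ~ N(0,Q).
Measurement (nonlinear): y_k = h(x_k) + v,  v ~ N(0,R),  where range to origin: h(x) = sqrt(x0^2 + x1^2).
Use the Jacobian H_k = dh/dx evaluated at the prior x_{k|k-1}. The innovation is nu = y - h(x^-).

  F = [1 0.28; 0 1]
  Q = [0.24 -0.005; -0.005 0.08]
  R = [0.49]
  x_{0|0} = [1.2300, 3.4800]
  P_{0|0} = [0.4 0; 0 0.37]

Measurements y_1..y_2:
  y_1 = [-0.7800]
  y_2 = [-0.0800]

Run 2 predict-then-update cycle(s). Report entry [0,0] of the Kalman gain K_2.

step 1: x^-=[2.2044, 3.4800]  P^-=[0.6690 0.0986; 0.0986 0.4500]  H_jac=[0.5351 0.8448]  S=[1.0919]  K=[0.4042; 0.3965]  nu=[-4.8994]  x^+=[0.2242, 1.5374]  P^+=[0.4907 -0.0764; -0.0764 0.2784]
step 2: x^-=[0.6547, 1.5374]  P^-=[0.7097 -0.0034; -0.0034 0.3584]  H_jac=[0.3918 0.9201]  S=[0.8998]  K=[0.3055; 0.3649]  nu=[-1.7510]  x^+=[0.1197, 0.8984]  P^+=[0.6257 -0.1037; -0.1037 0.2385]

K[0,0] = 0.3055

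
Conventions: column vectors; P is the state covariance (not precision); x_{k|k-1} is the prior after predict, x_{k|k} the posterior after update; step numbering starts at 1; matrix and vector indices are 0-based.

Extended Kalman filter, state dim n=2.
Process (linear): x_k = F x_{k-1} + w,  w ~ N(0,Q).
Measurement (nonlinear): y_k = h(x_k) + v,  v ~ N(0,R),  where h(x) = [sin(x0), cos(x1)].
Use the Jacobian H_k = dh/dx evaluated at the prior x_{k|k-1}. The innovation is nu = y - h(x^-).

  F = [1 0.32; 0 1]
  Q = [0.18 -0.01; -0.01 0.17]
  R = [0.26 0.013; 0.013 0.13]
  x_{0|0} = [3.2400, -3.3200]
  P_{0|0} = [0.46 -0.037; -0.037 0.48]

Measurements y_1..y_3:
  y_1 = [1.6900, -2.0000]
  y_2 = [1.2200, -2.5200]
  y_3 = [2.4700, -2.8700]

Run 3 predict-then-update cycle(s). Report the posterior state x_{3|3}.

step 1: x^-=[2.1776, -3.3200]  P^-=[0.6655 0.1066; 0.1066 0.6500]  H_jac=[-0.5702 0.0000; 0.0000 -0.1775]  S=[0.4764 0.0238; 0.0238 0.1505]  K=[-0.7966 0.0002; -0.0900 -0.7524]  nu=[0.8685, -1.0159]  x^+=[1.4855, -2.6339]  P^+=[0.3632 0.0582; 0.0582 0.5577]
step 2: x^-=[0.6427, -2.6339]  P^-=[0.6376 0.2267; 0.2267 0.7277]  H_jac=[0.8005 0.0000; 0.0000 0.4862]  S=[0.6685 0.1012; 0.1012 0.3020]  K=[0.7460 0.1149; 0.0991 1.1383]  nu=[0.6206, -1.6461]  x^+=[0.9166, -4.4462]  P^+=[0.2442 0.0507; 0.0507 0.3070]
step 3: x^-=[-0.5062, -4.4462]  P^-=[0.4880 0.1389; 0.1389 0.4770]  H_jac=[0.8746 0.0000; 0.0000 -0.9648]  S=[0.6333 -0.1042; -0.1042 0.5740]  K=[0.6551 -0.1145; 0.0618 -0.7906]  nu=[2.9549, -2.6069]  x^+=[1.7282, -2.2028]  P^+=[0.1931 0.0066; 0.0066 0.1057]

x_post = [1.7282, -2.2028]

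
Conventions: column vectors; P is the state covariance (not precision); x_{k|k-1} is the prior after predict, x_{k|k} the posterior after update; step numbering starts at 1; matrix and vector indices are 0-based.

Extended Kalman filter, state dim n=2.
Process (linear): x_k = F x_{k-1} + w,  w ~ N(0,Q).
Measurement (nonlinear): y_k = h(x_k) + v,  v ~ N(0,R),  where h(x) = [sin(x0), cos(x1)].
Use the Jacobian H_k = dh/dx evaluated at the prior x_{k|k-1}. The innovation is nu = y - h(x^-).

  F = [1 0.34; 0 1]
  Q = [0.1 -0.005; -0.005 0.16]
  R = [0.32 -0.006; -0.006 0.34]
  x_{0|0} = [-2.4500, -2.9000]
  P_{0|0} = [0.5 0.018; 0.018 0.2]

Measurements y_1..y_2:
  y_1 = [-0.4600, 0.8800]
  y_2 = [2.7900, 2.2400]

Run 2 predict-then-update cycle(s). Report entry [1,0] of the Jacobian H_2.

H_jac[1,0] = 0.0000

step 1: x^-=[-3.4360, -2.9000]  P^-=[0.6354 0.0810; 0.0810 0.3600]  H_jac=[-0.9570 0.0000; 0.0000 0.2392]  S=[0.9019 -0.0245; -0.0245 0.3606]  K=[-0.6740 0.0079; -0.0796 0.2334]  nu=[-0.7502, 1.8510]  x^+=[-2.9158, -2.4082]  P^+=[0.2254 0.0281; 0.0281 0.3337]
step 2: x^-=[-3.7346, -2.4082]  P^-=[0.3831 0.1365; 0.1365 0.4937]  H_jac=[-0.8292 0.0000; 0.0000 0.6694]  S=[0.5834 -0.0818; -0.0818 0.5612]  K=[-0.5325 0.0852; -0.1138 0.5723]  nu=[2.2311, 2.9829]  x^+=[-4.6685, -0.9552]  P^+=[0.2061 0.0481; 0.0481 0.2917]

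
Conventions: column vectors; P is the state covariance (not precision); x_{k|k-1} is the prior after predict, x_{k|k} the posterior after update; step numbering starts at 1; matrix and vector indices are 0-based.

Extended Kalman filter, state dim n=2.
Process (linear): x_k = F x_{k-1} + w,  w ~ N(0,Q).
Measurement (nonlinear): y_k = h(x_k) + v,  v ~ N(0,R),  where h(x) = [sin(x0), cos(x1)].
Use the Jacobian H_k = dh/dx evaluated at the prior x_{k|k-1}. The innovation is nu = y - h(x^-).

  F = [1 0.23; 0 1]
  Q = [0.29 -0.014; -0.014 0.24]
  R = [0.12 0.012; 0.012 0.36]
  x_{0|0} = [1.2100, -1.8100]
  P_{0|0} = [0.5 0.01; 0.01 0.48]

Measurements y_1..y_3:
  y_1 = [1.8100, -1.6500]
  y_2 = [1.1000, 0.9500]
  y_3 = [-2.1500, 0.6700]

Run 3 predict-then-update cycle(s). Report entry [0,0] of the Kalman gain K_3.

K[0,0] = 1.2221

step 1: x^-=[0.7937, -1.8100]  P^-=[0.8200 0.1064; 0.1064 0.7200]  H_jac=[0.7012 0.0000; 0.0000 0.9715]  S=[0.5232 0.0845; 0.0845 1.0396]  K=[1.0974 0.0103; 0.0344 0.6701]  nu=[1.0970, -1.4131]  x^+=[1.9831, -2.7191]  P^+=[0.1880 0.0174; 0.0174 0.2487]
step 2: x^-=[1.3577, -2.7191]  P^-=[0.4991 0.0606; 0.0606 0.4887]  H_jac=[0.2115 0.0000; 0.0000 0.4100]  S=[0.1423 0.0173; 0.0173 0.4422]  K=[0.7384 0.0273; 0.0352 0.4518]  nu=[0.1226, 1.8621]  x^+=[1.4991, -1.8735]  P^+=[0.4205 0.0456; 0.0456 0.3977]
step 3: x^-=[1.0682, -1.8735]  P^-=[0.7525 0.1231; 0.1231 0.6377]  H_jac=[0.4817 0.0000; 0.0000 0.9545]  S=[0.2946 0.0686; 0.0686 0.9411]  K=[1.2221 0.0358; 0.0515 0.6431]  nu=[-3.0263, 0.9681]  x^+=[-2.5955, -1.4068]  P^+=[0.3053 0.0289; 0.0289 0.2432]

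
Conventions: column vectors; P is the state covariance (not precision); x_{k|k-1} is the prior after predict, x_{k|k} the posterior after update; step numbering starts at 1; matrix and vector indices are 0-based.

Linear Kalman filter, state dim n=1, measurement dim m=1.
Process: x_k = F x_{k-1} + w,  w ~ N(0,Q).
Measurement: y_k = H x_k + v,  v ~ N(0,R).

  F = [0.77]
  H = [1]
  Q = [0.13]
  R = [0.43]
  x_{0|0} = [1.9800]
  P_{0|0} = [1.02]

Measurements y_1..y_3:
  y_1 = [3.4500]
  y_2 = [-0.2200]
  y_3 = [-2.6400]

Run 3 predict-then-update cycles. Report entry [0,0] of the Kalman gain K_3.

K[0,0] = 0.3513

step 1: x^-=[1.5246]  P^-=[0.7348]  S=[1.1648]  K=[0.6308]  nu=[1.9254]  x^+=[2.7392]  P^+=[0.2713]
step 2: x^-=[2.1092]  P^-=[0.2908]  S=[0.7208]  K=[0.4035]  nu=[-2.3292]  x^+=[1.1694]  P^+=[0.1735]
step 3: x^-=[0.9005]  P^-=[0.2329]  S=[0.6629]  K=[0.3513]  nu=[-3.5405]  x^+=[-0.3433]  P^+=[0.1511]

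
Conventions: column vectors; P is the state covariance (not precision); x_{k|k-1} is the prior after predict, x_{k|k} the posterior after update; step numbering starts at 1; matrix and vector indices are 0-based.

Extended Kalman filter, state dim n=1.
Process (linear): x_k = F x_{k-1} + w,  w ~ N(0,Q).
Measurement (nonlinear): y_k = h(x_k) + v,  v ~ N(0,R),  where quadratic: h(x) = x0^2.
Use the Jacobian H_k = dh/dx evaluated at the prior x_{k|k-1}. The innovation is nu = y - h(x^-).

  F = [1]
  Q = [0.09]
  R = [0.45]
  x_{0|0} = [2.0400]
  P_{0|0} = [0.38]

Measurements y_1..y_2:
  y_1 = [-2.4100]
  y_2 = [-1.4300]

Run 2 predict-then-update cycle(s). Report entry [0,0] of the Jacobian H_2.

step 1: x^-=[2.0400]  P^-=[0.4700]  H_jac=[4.0800]  S=[8.2738]  K=[0.2318]  nu=[-6.5716]  x^+=[0.5169]  P^+=[0.0256]
step 2: x^-=[0.5169]  P^-=[0.1156]  H_jac=[1.0338]  S=[0.5735]  K=[0.2083]  nu=[-1.6972]  x^+=[0.1634]  P^+=[0.0907]

H_jac[0,0] = 1.0338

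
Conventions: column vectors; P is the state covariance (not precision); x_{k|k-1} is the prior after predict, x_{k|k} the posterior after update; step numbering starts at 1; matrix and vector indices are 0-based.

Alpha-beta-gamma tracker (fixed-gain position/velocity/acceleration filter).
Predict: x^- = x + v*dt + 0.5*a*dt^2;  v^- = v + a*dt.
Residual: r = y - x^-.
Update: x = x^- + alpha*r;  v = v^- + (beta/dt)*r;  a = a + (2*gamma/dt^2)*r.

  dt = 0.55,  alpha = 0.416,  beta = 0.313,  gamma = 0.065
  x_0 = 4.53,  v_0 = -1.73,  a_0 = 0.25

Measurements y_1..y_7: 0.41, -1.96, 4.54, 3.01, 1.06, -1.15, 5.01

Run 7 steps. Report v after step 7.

v_post = 3.5096

step 1: x_pred=3.6163  r=-3.2063  x^+=2.2825  v^+=-3.4172  a^+=-1.1279
step 2: x_pred=0.2324  r=-2.1924  x^+=-0.6796  v^+=-5.2852  a^+=-2.0701
step 3: x_pred=-3.8996  r=8.4396  x^+=-0.3887  v^+=-1.6209  a^+=1.5568
step 4: x_pred=-1.0448  r=4.0548  x^+=0.6420  v^+=1.5429  a^+=3.2994
step 5: x_pred=1.9896  r=-0.9296  x^+=1.6029  v^+=2.8285  a^+=2.8998
step 6: x_pred=3.5972  r=-4.7472  x^+=1.6223  v^+=1.7218  a^+=0.8597
step 7: x_pred=2.6994  r=2.3106  x^+=3.6606  v^+=3.5096  a^+=1.8527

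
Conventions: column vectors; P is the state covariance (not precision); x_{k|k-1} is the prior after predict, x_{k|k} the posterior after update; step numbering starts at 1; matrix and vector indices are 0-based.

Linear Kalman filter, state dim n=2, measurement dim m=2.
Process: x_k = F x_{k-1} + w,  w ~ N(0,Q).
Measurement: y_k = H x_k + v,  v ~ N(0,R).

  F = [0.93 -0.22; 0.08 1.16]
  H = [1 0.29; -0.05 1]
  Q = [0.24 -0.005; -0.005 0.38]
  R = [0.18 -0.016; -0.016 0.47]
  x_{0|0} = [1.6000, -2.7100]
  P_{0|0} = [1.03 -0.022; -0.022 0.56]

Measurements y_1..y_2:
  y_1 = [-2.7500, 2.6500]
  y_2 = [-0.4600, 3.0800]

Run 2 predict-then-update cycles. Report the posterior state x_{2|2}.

x_post = [-1.5469, 2.1969]

step 1: x^-=[2.0842, -3.0156]  P^-=[1.1670 -0.0946; -0.0946 1.1360]  S=[1.3876 0.1619; 0.1619 1.6184]  K=[0.8421 -0.1787; 0.0880 0.6961]  nu=[-3.9597, 5.7698]  x^+=[-2.2813, 0.6519]  P^+=[0.1801 -0.0885; -0.0885 0.3213]
step 2: x^-=[-2.2650, 0.5737]  P^-=[0.4475 -0.1675; -0.1675 0.7971]  S=[0.5974 0.0277; 0.0277 1.2850]  K=[0.6753 -0.1623; 0.0776 0.6252]  nu=[1.6386, 2.3930]  x^+=[-1.5469, 2.1969]  P^+=[0.1473 -0.0797; -0.0797 0.2886]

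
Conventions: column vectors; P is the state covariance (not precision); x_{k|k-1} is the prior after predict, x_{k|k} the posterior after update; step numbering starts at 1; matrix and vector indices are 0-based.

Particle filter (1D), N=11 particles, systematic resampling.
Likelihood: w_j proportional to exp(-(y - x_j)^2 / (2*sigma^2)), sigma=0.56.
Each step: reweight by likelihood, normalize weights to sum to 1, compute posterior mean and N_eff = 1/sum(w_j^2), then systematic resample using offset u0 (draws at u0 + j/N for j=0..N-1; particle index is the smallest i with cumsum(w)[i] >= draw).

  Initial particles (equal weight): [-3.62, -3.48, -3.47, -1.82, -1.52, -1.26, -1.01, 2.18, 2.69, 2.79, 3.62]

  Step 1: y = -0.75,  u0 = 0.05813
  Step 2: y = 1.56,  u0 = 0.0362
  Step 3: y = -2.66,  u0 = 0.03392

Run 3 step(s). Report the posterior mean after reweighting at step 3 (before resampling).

step 1: w=[0.0000, 0.0000, 0.0000, 0.0764, 0.1843, 0.3133, 0.4259, 0.0000, 0.0000, 0.0000, 0.0000]  mean=-1.2443  Neff=3.1310  idx=[3, 4, 4, 5, 5, 5, 6, 6, 6, 6, 6]
step 2: w=[0.0001, 0.0019, 0.0019, 0.0217, 0.0217, 0.0217, 0.1862, 0.1862, 0.1862, 0.1862, 0.1862]  mean=-1.0283  Neff=5.7219  idx=[4, 6, 6, 7, 7, 8, 8, 9, 9, 10, 10]
step 3: w=[0.2522, 0.0748, 0.0748, 0.0748, 0.0748, 0.0748, 0.0748, 0.0748, 0.0748, 0.0748, 0.0748]  mean=-1.0731  Neff=8.3662  idx=[0, 0, 0, 1, 2, 4, 5, 6, 7, 9, 10]

post_mean = -1.0731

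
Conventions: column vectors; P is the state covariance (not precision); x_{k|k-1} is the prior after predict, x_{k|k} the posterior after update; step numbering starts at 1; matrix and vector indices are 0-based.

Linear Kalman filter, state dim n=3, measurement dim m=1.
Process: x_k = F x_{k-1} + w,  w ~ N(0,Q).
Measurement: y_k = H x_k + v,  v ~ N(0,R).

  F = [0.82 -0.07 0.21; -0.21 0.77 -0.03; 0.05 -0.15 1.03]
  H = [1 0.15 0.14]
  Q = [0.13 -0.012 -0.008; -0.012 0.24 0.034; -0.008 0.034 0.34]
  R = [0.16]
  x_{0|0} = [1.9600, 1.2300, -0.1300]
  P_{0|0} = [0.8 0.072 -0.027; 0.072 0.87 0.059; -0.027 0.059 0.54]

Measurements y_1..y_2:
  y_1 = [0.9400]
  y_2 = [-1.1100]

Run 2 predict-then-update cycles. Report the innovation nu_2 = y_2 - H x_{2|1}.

innov = [-1.8020]

step 1: x^-=[1.4938, 0.5394, -0.2204]  P^-=[0.6767 -0.1420 0.1124; -0.1420 0.7652 -0.0336; 0.1124 -0.0336 0.9124]  S=[0.8593]  K=[0.7811; -0.0372; 0.2736]  nu=[-0.6039]  x^+=[1.0222, 0.5618, -0.3856]  P^+=[0.1525 -0.1171 -0.0712; -0.1171 0.7641 -0.0249; -0.0712 -0.0249 0.8480]
step 2: x^-=[0.7179, 0.2295, -0.4304]  P^-=[0.2633 -0.1596 0.1462; -0.1596 0.7386 -0.0946; 0.1462 -0.0946 1.2594]  S=[0.4537]  K=[0.5727; -0.1368; 0.6795]  nu=[-1.8020]  x^+=[-0.3142, 0.4760, -1.6549]  P^+=[0.1145 -0.1241 -0.0304; -0.1241 0.7301 -0.0524; -0.0304 -0.0524 1.0498]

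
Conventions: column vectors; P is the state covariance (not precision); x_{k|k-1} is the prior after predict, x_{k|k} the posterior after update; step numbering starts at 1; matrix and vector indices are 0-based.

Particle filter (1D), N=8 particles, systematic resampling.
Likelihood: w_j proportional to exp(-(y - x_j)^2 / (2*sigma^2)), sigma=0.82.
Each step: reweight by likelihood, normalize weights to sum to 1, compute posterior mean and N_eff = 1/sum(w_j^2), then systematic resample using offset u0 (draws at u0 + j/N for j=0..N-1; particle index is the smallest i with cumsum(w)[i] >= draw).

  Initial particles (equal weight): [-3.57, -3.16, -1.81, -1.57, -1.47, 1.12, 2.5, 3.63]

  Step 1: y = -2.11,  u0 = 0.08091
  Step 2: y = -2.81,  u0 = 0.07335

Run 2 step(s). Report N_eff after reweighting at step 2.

N_eff = 6.3101

step 1: w=[0.0656, 0.1410, 0.2994, 0.2577, 0.2361, 0.0001, 0.0000, 0.0000]  mean=-1.9733  Neff=4.2372  idx=[1, 1, 2, 2, 3, 3, 4, 4]
step 2: w=[0.2317, 0.2317, 0.1206, 0.1206, 0.0809, 0.0809, 0.0668, 0.0668]  mean=-2.3513  Neff=6.3101  idx=[0, 0, 1, 1, 2, 3, 5, 7]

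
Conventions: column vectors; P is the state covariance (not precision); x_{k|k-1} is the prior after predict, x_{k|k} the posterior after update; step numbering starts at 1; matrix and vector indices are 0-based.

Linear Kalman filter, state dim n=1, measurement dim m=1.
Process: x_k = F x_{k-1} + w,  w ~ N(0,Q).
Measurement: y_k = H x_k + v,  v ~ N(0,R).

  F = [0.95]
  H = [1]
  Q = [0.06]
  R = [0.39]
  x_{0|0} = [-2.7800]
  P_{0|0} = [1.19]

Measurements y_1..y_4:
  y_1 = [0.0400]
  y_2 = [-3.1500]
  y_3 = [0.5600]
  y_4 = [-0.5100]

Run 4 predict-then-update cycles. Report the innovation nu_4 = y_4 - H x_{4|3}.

innov = [0.3159]

step 1: x^-=[-2.6410]  P^-=[1.1340]  S=[1.5240]  K=[0.7441]  nu=[2.6810]  x^+=[-0.6461]  P^+=[0.2902]
step 2: x^-=[-0.6138]  P^-=[0.3219]  S=[0.7119]  K=[0.4522]  nu=[-2.5362]  x^+=[-1.7606]  P^+=[0.1763]
step 3: x^-=[-1.6726]  P^-=[0.2192]  S=[0.6092]  K=[0.3598]  nu=[2.2326]  x^+=[-0.8694]  P^+=[0.1403]
step 4: x^-=[-0.8259]  P^-=[0.1866]  S=[0.5766]  K=[0.3237]  nu=[0.3159]  x^+=[-0.7237]  P^+=[0.1262]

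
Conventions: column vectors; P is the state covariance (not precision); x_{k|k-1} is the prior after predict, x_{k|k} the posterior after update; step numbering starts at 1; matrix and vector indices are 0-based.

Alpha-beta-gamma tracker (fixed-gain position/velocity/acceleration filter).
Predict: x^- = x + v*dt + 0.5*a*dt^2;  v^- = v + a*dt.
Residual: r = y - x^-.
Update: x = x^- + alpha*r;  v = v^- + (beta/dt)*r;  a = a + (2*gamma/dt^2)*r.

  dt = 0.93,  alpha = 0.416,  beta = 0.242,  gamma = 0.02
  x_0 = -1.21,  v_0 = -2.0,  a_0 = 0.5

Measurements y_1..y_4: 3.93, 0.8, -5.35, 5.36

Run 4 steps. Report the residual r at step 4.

resid = 6.2945

step 1: x_pred=-2.8538  r=6.7838  x^+=-0.0317  v^+=0.2302  a^+=0.8137
step 2: x_pred=0.5343  r=0.2657  x^+=0.6448  v^+=1.0562  a^+=0.8260
step 3: x_pred=1.9843  r=-7.3343  x^+=-1.0668  v^+=-0.0841  a^+=0.4868
step 4: x_pred=-0.9345  r=6.2945  x^+=1.6840  v^+=2.0065  a^+=0.7779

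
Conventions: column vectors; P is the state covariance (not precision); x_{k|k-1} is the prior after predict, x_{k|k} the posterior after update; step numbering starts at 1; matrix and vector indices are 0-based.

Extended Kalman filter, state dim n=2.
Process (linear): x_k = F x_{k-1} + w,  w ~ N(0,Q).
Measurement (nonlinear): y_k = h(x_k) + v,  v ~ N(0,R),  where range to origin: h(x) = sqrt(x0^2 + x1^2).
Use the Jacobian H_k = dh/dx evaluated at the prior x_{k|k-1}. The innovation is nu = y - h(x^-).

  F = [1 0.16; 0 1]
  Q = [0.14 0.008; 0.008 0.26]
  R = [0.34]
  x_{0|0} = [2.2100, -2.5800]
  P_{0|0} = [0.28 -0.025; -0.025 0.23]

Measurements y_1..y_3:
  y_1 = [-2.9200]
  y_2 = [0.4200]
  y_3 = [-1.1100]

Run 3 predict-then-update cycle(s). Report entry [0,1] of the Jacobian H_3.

step 1: x^-=[1.7972, -2.5800]  P^-=[0.4179 0.0198; 0.0198 0.4900]  H_jac=[0.5716 -0.8205]  S=[0.7879]  K=[0.2825; -0.4960]  nu=[-6.0643]  x^+=[0.0838, 0.4276]  P^+=[0.3550 0.1302; 0.1302 0.2962]
step 2: x^-=[0.1522, 0.4276]  P^-=[0.5442 0.1856; 0.1856 0.5562]  H_jac=[0.3353 0.9421]  S=[1.0121]  K=[0.3530; 0.5792]  nu=[-0.0339]  x^+=[0.1402, 0.4080]  P^+=[0.4181 -0.0214; -0.0214 0.2166]
step 3: x^-=[0.2055, 0.4080]  P^-=[0.5568 0.0213; 0.0213 0.4766]  H_jac=[0.4498 0.8931]  S=[0.8500]  K=[0.3170; 0.5121]  nu=[-1.5668]  x^+=[-0.2913, -0.3944]  P^+=[0.4714 -0.1167; -0.1167 0.2537]

H_jac[0,1] = 0.8931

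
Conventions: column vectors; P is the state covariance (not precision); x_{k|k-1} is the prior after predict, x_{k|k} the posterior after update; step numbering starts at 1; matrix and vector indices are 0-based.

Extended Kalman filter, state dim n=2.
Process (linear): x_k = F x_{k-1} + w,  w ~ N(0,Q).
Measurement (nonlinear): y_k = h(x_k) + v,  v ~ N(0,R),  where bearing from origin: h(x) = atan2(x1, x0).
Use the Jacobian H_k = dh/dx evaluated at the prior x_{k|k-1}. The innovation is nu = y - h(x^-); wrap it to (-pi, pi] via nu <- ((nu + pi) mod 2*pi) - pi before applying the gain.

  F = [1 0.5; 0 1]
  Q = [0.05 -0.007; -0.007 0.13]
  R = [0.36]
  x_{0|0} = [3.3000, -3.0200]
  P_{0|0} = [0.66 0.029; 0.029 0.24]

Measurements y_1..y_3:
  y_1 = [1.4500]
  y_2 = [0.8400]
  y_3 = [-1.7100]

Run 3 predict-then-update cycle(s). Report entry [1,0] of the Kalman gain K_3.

step 1: x^-=[1.7900, -3.0200]  P^-=[0.7990 0.1420; 0.1420 0.3700]  H_jac=[0.2450 0.1452]  S=[0.4259]  K=[0.5081; 0.2079]  nu=[2.4858]  x^+=[3.0531, -2.5033]  P^+=[0.6890 0.0970; 0.0970 0.3516]
step 2: x^-=[1.8015, -2.5033]  P^-=[0.9239 0.2658; 0.2658 0.4816]  H_jac=[0.2632 0.1894]  S=[0.4678]  K=[0.6275; 0.3445]  nu=[1.7870]  x^+=[2.9228, -1.8876]  P^+=[0.7398 0.1647; 0.1647 0.4261]
step 3: x^-=[1.9790, -1.8876]  P^-=[1.0610 0.3707; 0.3707 0.5561]  H_jac=[0.2524 0.2646]  S=[0.5160]  K=[0.7090; 0.4664]  nu=[-0.9482]  x^+=[1.3067, -2.3299]  P^+=[0.8016 0.2001; 0.2001 0.4438]

K[1,0] = 0.4664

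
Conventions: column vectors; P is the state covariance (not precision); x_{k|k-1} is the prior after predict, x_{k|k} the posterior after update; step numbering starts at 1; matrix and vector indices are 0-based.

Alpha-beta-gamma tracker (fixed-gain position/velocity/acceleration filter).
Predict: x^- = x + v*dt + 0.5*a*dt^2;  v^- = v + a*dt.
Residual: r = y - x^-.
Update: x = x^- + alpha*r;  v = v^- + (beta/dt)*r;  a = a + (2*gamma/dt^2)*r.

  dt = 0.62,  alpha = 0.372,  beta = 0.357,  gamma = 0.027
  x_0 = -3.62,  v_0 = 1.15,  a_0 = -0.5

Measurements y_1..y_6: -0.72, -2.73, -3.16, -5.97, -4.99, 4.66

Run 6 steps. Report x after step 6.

step 1: x_pred=-3.0031  r=2.2831  x^+=-2.1538  v^+=2.1546  a^+=-0.1793
step 2: x_pred=-0.8524  r=-1.8776  x^+=-1.5509  v^+=0.9623  a^+=-0.4430
step 3: x_pred=-1.0394  r=-2.1206  x^+=-1.8282  v^+=-0.5334  a^+=-0.7409
step 4: x_pred=-2.3014  r=-3.6686  x^+=-3.6661  v^+=-3.1052  a^+=-1.2563
step 5: x_pred=-5.8328  r=0.8428  x^+=-5.5193  v^+=-3.3988  a^+=-1.1379
step 6: x_pred=-7.8453  r=12.5053  x^+=-3.1933  v^+=3.0963  a^+=0.6188

x_post = -3.1933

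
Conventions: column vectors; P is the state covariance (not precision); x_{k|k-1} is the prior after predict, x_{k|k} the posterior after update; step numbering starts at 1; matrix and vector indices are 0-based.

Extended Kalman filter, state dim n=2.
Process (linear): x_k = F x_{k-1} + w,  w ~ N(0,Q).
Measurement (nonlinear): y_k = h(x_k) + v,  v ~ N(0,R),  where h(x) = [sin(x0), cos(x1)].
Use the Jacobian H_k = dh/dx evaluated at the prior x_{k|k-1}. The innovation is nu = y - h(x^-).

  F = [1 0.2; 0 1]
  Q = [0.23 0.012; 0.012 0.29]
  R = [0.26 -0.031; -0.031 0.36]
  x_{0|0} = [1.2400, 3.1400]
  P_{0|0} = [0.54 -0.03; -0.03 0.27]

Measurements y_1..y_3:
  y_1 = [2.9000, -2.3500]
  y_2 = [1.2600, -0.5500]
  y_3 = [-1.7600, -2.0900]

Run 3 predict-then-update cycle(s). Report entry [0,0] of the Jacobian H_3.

H_jac[0,0] = -0.5244

step 1: x^-=[1.8680, 3.1400]  P^-=[0.7688 0.0360; 0.0360 0.5600]  H_jac=[-0.2928 0.0000; 0.0000 -0.0016]  S=[0.3259 -0.0310; -0.0310 0.3600]  K=[-0.6965 -0.0601; -0.0329 -0.0053]  nu=[1.9438, -1.3500]  x^+=[0.5953, 3.0833]  P^+=[0.6120 0.0286; 0.0286 0.5596]
step 2: x^-=[1.2120, 3.0833]  P^-=[0.8758 0.1525; 0.1525 0.8496]  H_jac=[0.3512 0.0000; 0.0000 -0.0583]  S=[0.3680 -0.0341; -0.0341 0.3629]  K=[0.8408 0.0546; 0.1341 -0.1238]  nu=[0.3237, 0.4483]  x^+=[1.5086, 3.0712]  P^+=[0.6177 0.1102; 0.1102 0.8363]
step 3: x^-=[2.1228, 3.0712]  P^-=[0.9252 0.2895; 0.2895 1.1263]  H_jac=[-0.5244 0.0000; 0.0000 -0.0703]  S=[0.5145 -0.0203; -0.0203 0.3656]  K=[-0.9474 -0.1084; -0.3043 -0.2336]  nu=[-2.6115, -1.0925]  x^+=[4.7154, 4.1211]  P^+=[0.4633 0.1371; 0.1371 1.0616]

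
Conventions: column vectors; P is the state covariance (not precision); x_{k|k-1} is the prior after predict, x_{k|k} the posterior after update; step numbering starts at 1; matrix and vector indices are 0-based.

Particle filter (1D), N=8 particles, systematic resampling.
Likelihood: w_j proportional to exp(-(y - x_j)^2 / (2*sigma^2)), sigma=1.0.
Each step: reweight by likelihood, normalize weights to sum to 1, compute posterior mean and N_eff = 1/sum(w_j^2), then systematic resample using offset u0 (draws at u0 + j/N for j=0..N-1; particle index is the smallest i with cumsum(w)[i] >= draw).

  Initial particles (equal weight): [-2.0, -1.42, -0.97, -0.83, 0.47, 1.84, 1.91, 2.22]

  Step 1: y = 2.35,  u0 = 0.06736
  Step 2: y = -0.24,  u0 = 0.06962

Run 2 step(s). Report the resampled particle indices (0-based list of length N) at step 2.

step 1: w=[0.0000, 0.0003, 0.0014, 0.0022, 0.0577, 0.2967, 0.3067, 0.3351]  mean=1.8991  Neff=3.3591  idx=[5, 5, 5, 6, 6, 7, 7, 7]
step 2: w=[0.1669, 0.1669, 0.1669, 0.1439, 0.1439, 0.0704, 0.0704, 0.0704]  mean=1.9405  Neff=7.1471  idx=[0, 1, 1, 2, 3, 4, 5, 7]

resampled_idx = [0, 1, 1, 2, 3, 4, 5, 7]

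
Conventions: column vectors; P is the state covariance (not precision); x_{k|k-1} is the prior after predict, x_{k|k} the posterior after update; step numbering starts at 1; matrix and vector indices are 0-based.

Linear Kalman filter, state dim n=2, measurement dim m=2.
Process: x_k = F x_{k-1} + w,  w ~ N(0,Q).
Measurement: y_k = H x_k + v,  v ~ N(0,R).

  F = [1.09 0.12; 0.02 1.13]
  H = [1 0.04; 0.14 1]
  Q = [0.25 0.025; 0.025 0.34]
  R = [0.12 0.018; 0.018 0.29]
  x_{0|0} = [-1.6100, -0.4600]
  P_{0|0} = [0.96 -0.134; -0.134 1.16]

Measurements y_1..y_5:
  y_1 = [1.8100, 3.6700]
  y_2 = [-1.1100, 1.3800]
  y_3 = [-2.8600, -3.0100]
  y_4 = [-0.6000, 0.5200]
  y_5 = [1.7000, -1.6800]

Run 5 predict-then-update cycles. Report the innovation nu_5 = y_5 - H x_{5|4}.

innov = [2.8624, -1.5562]

step 1: x^-=[-1.8101, -0.5520]  P^-=[1.3722 0.0379; 0.0379 1.8155]  S=[1.4982 0.3208; 0.3208 2.1430]  K=[0.9236 -0.0309; -0.1118 0.8664]  nu=[3.6422, 4.4754]  x^+=[1.4152, 2.9183]  P^+=[0.1106 -0.0078; -0.0078 0.2503]
step 2: x^-=[1.8928, 3.3260]  P^-=[0.3829 0.0517; 0.0517 0.6593]  S=[0.5081 0.1500; 0.1500 0.9713]  K=[0.7603 -0.0090; -0.0512 0.6942]  nu=[-3.1359, -2.2110]  x^+=[-0.4717, 1.9519]  P^+=[0.0911 -0.0017; -0.0017 0.2006]
step 3: x^-=[-0.2799, 2.1962]  P^-=[0.3607 0.0521; 0.0521 0.5961]  S=[0.4859 0.1448; 0.1448 0.9078]  K=[0.7487 -0.0063; -0.0438 0.6717]  nu=[-2.6680, -5.1670]  x^+=[-2.2445, -1.1577]  P^+=[0.0898 -0.0009; -0.0009 0.1941]
step 4: x^-=[-2.5855, -1.3531]  P^-=[0.3592 0.0521; 0.0521 0.5879]  S=[0.4843 0.1442; 0.1442 0.8995]  K=[0.7478 -0.0060; -0.0429 0.6685]  nu=[2.0396, 2.2350]  x^+=[-1.0738, 0.0537]  P^+=[0.0897 -0.0008; -0.0008 0.1932]
step 5: x^-=[-1.1640, 0.0392]  P^-=[0.3591 0.0521; 0.0521 0.5867]  S=[0.4842 0.1441; 0.1441 0.8984]  K=[0.7477 -0.0060; -0.0428 0.6681]  nu=[2.8624, -1.5562]  x^+=[0.9856, -1.1230]  P^+=[0.0897 -0.0008; -0.0008 0.1931]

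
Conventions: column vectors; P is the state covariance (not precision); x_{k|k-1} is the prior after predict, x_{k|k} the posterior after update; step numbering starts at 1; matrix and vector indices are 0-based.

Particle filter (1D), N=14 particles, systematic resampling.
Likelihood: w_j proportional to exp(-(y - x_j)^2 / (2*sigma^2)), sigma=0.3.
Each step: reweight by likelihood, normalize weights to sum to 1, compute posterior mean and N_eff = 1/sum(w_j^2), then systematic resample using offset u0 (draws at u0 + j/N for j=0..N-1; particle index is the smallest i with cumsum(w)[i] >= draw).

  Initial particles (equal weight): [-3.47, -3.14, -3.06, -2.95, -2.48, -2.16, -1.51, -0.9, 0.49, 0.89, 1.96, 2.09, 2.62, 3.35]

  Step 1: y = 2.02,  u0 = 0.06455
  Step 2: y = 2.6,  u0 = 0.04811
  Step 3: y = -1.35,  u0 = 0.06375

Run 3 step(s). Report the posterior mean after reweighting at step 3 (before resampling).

step 1: w=[0.0000, 0.0000, 0.0000, 0.0000, 0.0000, 0.0000, 0.0000, 0.0000, 0.0000, 0.0004, 0.4691, 0.4657, 0.0648, 0.0000]  mean=2.0629  Neff=2.2669  idx=[10, 10, 10, 10, 10, 10, 11, 11, 11, 11, 11, 11, 11, 12]
step 2: w=[0.0315, 0.0315, 0.0315, 0.0315, 0.0315, 0.0315, 0.0722, 0.0722, 0.0722, 0.0722, 0.0722, 0.0722, 0.0722, 0.3057]  mean=2.2274  Neff=7.3599  idx=[1, 3, 6, 7, 8, 8, 9, 10, 11, 12, 13, 13, 13, 13]
step 3: w=[0.4852, 0.4852, 0.0037, 0.0037, 0.0037, 0.0037, 0.0037, 0.0037, 0.0037, 0.0037, 0.0000, 0.0000, 0.0000, 0.0000]  mean=1.9639  Neff=2.1235  idx=[0, 0, 0, 0, 0, 0, 1, 1, 1, 1, 1, 1, 1, 7]

post_mean = 1.9639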